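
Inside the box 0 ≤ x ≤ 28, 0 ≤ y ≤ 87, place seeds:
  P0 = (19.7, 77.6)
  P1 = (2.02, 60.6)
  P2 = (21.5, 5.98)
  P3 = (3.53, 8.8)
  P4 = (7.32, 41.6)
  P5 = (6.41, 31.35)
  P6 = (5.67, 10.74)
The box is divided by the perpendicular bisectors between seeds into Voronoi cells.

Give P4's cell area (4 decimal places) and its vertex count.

1. box [0,28]×[0,87]: [(0, 0) (28, 0) (28, 87) (0, 87)]
2. ⊥bis P4·P0 via (13.51,59.6): [(0, 64.2459) (0, 0) (28, 0) (28, 54.6171)]  |A|=1664.0818
3. ⊥bis P4·P1 via (4.67,51.1): [(23.1981, 56.2684) (0, 49.7973) (0, 0) (28, 0) (28, 54.6171)]  |A|=1496.4915
4. ⊥bis P4·P2 via (14.41,23.79): [(23.1981, 56.2684) (0, 49.7973) (0, 18.0535) (28, 29.2001) (28, 54.6171)]  |A|=834.9416
5. ⊥bis P4·P3 via (5.425,25.2): [(23.1981, 56.2684) (0, 49.7973) (0, 25.8269) (15.1338, 24.0782) (28, 29.2001) (28, 54.6171)]  |A|=776.1213
6. ⊥bis P4·P5 via (6.865,36.475): [(23.1981, 56.2684) (0, 49.7973) (0, 37.0845) (28, 34.5986) (28, 54.6171)]  |A|=492.928
7. ⊥bis P4·P6 via (6.495,26.17): [(23.1981, 56.2684) (0, 49.7973) (0, 37.0845) (28, 34.5986) (28, 54.6171)]  |A|=492.928
8. canonical 5-gon: [(23.1981, 56.2684) (0, 49.7973) (0, 37.0845) (28, 34.5986) (28, 54.6171)]
9. shoelace: 492.928

Area of P4's cell: 492.9280 (5 vertices)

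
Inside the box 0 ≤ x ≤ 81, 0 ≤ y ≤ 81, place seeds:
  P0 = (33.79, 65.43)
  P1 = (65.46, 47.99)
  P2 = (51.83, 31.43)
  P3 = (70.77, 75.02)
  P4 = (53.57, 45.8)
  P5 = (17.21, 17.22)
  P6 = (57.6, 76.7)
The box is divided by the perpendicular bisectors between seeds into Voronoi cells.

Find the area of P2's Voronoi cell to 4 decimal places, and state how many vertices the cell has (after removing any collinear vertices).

Area of P2's cell: 1565.2462 (6 vertices)

1. box [0,81]×[0,81]: [(0, 0) (81, 0) (81, 81) (0, 81)]
2. ⊥bis P2·P0 via (42.81,48.43): [(0, 25.7155) (0, 0) (81, 0) (81, 68.6932)]  |A|=3823.5516
3. ⊥bis P2·P1 via (58.645,39.71): [(45.9964, 50.1207) (0, 25.7155) (0, 0) (81, 0) (81, 21.3103)]  |A|=2994.2664
4. ⊥bis P2·P3 via (61.3,53.225): [(45.9964, 50.1207) (0, 25.7155) (0, 0) (81, 0) (81, 21.3103)]  |A|=2994.2664
5. ⊥bis P2·P4 via (52.7,38.615): [(61.2303, 37.5821) (29.5864, 41.4137) (0, 25.7155) (0, 0) (81, 0) (81, 21.3103)]  |A|=2825.0672
6. ⊥bis P2·P5 via (34.52,24.325): [(61.2303, 37.5821) (29.5864, 41.4137) (27.8779, 40.5072) (44.5044, 0) (81, 0) (81, 21.3103)]  |A|=1565.2462
7. ⊥bis P2·P6 via (54.715,54.065): [(61.2303, 37.5821) (29.5864, 41.4137) (27.8779, 40.5072) (44.5044, 0) (81, 0) (81, 21.3103)]  |A|=1565.2462
8. canonical 6-gon: [(61.2303, 37.5821) (29.5864, 41.4137) (27.8779, 40.5072) (44.5044, 0) (81, 0) (81, 21.3103)]
9. shoelace: 1565.2462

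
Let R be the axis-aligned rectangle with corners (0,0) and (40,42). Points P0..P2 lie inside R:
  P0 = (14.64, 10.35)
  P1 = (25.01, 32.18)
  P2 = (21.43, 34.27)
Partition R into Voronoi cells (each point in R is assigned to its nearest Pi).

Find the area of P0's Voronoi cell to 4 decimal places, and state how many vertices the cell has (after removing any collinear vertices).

1. box [0,40]×[0,42]: [(0, 0) (40, 0) (40, 42) (0, 42)]
2. ⊥bis P0·P1 via (19.825,21.265): [(0, 30.6826) (0, 0) (40, 0) (40, 11.6812)]  |A|=847.2748
3. ⊥bis P0·P2 via (18.035,22.31): [(17.0166, 22.5991) (0, 27.4295) (0, 0) (40, 0) (40, 11.6812)]  |A|=819.5965
4. canonical 5-gon: [(17.0166, 22.5991) (0, 27.4295) (0, 0) (40, 0) (40, 11.6812)]
5. shoelace: 819.5965

Area of P0's cell: 819.5965 (5 vertices)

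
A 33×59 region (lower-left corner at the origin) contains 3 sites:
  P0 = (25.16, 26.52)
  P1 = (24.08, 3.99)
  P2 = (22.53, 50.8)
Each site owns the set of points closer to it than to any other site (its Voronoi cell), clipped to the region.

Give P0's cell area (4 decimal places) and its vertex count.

Area of P0's cell: 733.2650 (4 vertices)

1. box [0,33]×[0,59]: [(0, 0) (33, 0) (33, 59) (0, 59)]
2. ⊥bis P0·P1 via (24.62,15.255): [(0, 16.4352) (33, 14.8533) (33, 59) (0, 59)]  |A|=1430.74
3. ⊥bis P0·P2 via (23.845,38.66): [(0, 36.0771) (0, 16.4352) (33, 14.8533) (33, 39.6517)]  |A|=733.265
4. canonical 4-gon: [(0, 36.0771) (0, 16.4352) (33, 14.8533) (33, 39.6517)]
5. shoelace: 733.265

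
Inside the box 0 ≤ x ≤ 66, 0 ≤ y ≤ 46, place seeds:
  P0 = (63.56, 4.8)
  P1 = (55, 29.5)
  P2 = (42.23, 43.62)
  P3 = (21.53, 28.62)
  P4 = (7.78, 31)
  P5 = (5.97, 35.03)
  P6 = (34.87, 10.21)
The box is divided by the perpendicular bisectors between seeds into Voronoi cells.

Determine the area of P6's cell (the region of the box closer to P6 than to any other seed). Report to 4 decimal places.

1. box [0,66]×[0,46]: [(0, 0) (66, 0) (66, 46) (0, 46)]
2. ⊥bis P6·P0 via (49.215,7.505): [(0, 0) (47.7998, 0) (56.4739, 46) (0, 46)]  |A|=2398.2952
3. ⊥bis P6·P1 via (44.935,19.855): [(0, 0) (47.7998, 0) (50.4572, 14.0924) (19.881, 46) (0, 46)]  |A|=1814.4988
4. ⊥bis P6·P2 via (38.55,26.915): [(0, 35.4073) (0, 0) (47.7998, 0) (50.4572, 14.0924) (38.0678, 27.0212)]  |A|=1424.2199
5. ⊥bis P6·P3 via (28.2,19.415): [(1.4061, 0) (47.7998, 0) (50.4572, 14.0924) (38.3257, 26.7521)]  |A|=722.8661
6. ⊥bis P6·P4 via (21.325,20.605): [(10.6552, 6.7019) (5.5119, 0) (47.7998, 0) (50.4572, 14.0924) (38.3257, 26.7521)]  |A|=709.108
7. ⊥bis P6·P5 via (20.42,22.62): [(10.6552, 6.7019) (5.5119, 0) (47.7998, 0) (50.4572, 14.0924) (38.3257, 26.7521)]  |A|=709.108
8. canonical 5-gon: [(10.6552, 6.7019) (5.5119, 0) (47.7998, 0) (50.4572, 14.0924) (38.3257, 26.7521)]
9. shoelace: 709.108

Area of P6's cell: 709.1080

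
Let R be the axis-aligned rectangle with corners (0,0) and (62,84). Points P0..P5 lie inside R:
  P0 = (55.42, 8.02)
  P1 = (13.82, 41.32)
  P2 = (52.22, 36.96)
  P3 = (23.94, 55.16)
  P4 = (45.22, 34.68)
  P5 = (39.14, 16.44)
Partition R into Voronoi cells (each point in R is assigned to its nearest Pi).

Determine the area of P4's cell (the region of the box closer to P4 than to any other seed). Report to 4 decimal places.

1. box [0,62]×[0,84]: [(0, 0) (62, 0) (62, 84) (0, 84)]
2. ⊥bis P4·P0 via (50.32,21.35): [(0, 2.0978) (62, 25.8187) (62, 84) (0, 84)]  |A|=4342.5884
3. ⊥bis P4·P1 via (29.52,38): [(23.8582, 11.2258) (62, 25.8187) (62, 84) (39.2474, 84)]  |A|=1937.4706
4. ⊥bis P4·P2 via (48.72,35.82): [(36.7987, 72.4204) (23.8582, 11.2258) (53.0881, 22.4091)]  |A|=821.9985
5. ⊥bis P4·P3 via (34.58,44.92): [(42.93, 53.5962) (29.9705, 40.1305) (23.8582, 11.2258) (53.0881, 22.4091)]  |A|=658.7406
6. ⊥bis P4·P5 via (42.18,25.56): [(42.93, 53.5962) (29.9705, 40.1305) (27.8962, 30.3213) (52.4105, 22.1498) (53.0881, 22.4091)]  |A|=408.1868
7. canonical 5-gon: [(42.93, 53.5962) (29.9705, 40.1305) (27.8962, 30.3213) (52.4105, 22.1498) (53.0881, 22.4091)]
8. shoelace: 408.1868

Area of P4's cell: 408.1868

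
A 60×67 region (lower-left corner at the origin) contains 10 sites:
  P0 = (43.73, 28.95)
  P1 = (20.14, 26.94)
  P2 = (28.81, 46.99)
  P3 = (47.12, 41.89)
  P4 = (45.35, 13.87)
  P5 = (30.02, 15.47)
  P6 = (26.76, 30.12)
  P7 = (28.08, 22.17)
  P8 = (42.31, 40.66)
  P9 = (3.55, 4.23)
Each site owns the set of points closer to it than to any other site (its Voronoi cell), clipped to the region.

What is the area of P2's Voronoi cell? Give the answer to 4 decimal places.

Area of P2's cell: 1022.4202

1. box [0,60]×[0,67]: [(0, 0) (60, 0) (60, 67) (0, 67)]
2. ⊥bis P2·P0 via (36.27,37.97): [(0, 7.9729) (60, 57.5959) (60, 67) (0, 67)]  |A|=2052.9366
3. ⊥bis P2·P1 via (24.475,36.965): [(0, 47.5485) (31.4224, 33.9608) (60, 57.5959) (60, 67) (0, 67)]  |A|=1431.1561
4. ⊥bis P2·P3 via (37.965,44.44): [(0, 47.5485) (31.4224, 33.9608) (36.1308, 37.8549) (44.2488, 67) (0, 67)]  |A|=1089.3866
5. ⊥bis P2·P4 via (37.08,30.43): [(0, 47.5485) (31.4224, 33.9608) (36.1308, 37.8549) (44.2488, 67) (0, 67)]  |A|=1089.3866
6. ⊥bis P2·P5 via (29.415,31.23): [(0, 47.5485) (31.4224, 33.9608) (36.1308, 37.8549) (44.2488, 67) (0, 67)]  |A|=1089.3866
7. ⊥bis P2·P6 via (27.785,38.555): [(0, 47.5485) (18.0671, 39.7359) (35.7997, 37.5811) (36.1308, 37.8549) (44.2488, 67) (0, 67)]  |A|=1052.572
8. ⊥bis P2·P7 via (28.445,34.58): [(0, 47.5485) (18.0671, 39.7359) (35.7997, 37.5811) (36.1308, 37.8549) (44.2488, 67) (0, 67)]  |A|=1052.572
9. ⊥bis P2·P8 via (35.56,43.825): [(0, 47.5485) (18.0671, 39.7359) (32.803, 37.9452) (41.0622, 55.5595) (44.2488, 67) (0, 67)]  |A|=1022.4202
10. ⊥bis P2·P9 via (16.18,25.61): [(0, 47.5485) (18.0671, 39.7359) (32.803, 37.9452) (41.0622, 55.5595) (44.2488, 67) (0, 67)]  |A|=1022.4202
11. canonical 6-gon: [(0, 47.5485) (18.0671, 39.7359) (32.803, 37.9452) (41.0622, 55.5595) (44.2488, 67) (0, 67)]
12. shoelace: 1022.4202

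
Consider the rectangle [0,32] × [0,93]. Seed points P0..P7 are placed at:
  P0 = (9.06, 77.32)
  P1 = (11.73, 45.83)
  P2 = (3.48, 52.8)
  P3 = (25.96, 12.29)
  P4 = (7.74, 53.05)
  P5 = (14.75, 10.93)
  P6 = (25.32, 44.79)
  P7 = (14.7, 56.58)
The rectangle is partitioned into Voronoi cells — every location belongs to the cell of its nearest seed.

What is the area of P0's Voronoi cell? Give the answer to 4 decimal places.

1. box [0,32]×[0,93]: [(0, 0) (32, 0) (32, 93) (0, 93)]
2. ⊥bis P0·P1 via (10.395,61.575): [(0, 60.6936) (32, 63.4069) (32, 93) (0, 93)]  |A|=990.3923
3. ⊥bis P0·P2 via (6.27,65.06): [(0, 66.4869) (18.5468, 62.2662) (32, 63.4069) (32, 93) (0, 93)]  |A|=936.6693
4. ⊥bis P0·P3 via (17.51,44.805): [(0, 66.4869) (18.5468, 62.2662) (32, 63.4069) (32, 93) (0, 93)]  |A|=936.6693
5. ⊥bis P0·P4 via (8.4,65.185): [(0, 66.4869) (4.8793, 65.3765) (32, 63.9014) (32, 93) (0, 93)]  |A|=901.2457
6. ⊥bis P0·P5 via (11.905,44.125): [(0, 66.4869) (4.8793, 65.3765) (32, 63.9014) (32, 93) (0, 93)]  |A|=901.2457
7. ⊥bis P0·P6 via (17.19,61.055): [(0, 66.4869) (4.8793, 65.3765) (23.7791, 64.3486) (32, 68.4577) (32, 93) (0, 93)]  |A|=882.5174
8. ⊥bis P0·P7 via (11.88,66.95): [(0, 66.4869) (4.8793, 65.3765) (5.8913, 65.3214) (32, 72.4214) (32, 93) (0, 93)]  |A|=790.0232
9. canonical 6-gon: [(0, 66.4869) (4.8793, 65.3765) (5.8913, 65.3214) (32, 72.4214) (32, 93) (0, 93)]
10. shoelace: 790.0232

Area of P0's cell: 790.0232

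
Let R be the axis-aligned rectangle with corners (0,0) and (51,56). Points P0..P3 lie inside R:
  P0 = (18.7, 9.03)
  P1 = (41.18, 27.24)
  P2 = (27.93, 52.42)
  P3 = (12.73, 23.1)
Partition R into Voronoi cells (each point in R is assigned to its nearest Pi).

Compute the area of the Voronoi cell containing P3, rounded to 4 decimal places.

1. box [0,51]×[0,56]: [(0, 0) (51, 0) (51, 56) (0, 56)]
2. ⊥bis P3·P0 via (15.715,16.065): [(0, 9.397) (51, 31.0367) (51, 56) (0, 56)]  |A|=1824.9409
3. ⊥bis P3·P1 via (26.955,25.17): [(0, 9.397) (27.5492, 21.0864) (22.4687, 56) (0, 56)]  |A|=1034.1701
4. ⊥bis P3·P2 via (20.33,37.76): [(0, 48.2994) (0, 9.397) (27.5492, 21.0864) (25.514, 35.0725)]  |A|=700.8276
5. canonical 4-gon: [(0, 48.2994) (0, 9.397) (27.5492, 21.0864) (25.514, 35.0725)]
6. shoelace: 700.8276

Area of P3's cell: 700.8276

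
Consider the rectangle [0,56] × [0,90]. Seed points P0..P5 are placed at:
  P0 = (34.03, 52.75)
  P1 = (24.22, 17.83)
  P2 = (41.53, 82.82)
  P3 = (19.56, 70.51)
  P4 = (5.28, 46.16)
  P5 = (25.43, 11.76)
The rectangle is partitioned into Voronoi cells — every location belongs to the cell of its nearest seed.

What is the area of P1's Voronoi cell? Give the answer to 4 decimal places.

1. box [0,56]×[0,90]: [(0, 0) (56, 0) (56, 90) (0, 90)]
2. ⊥bis P1·P0 via (29.125,35.29): [(0, 43.472) (0, 0) (56, 0) (56, 27.7401)]  |A|=1993.9385
3. ⊥bis P1·P2 via (32.875,50.325): [(0, 43.472) (0, 0) (56, 0) (56, 27.7401)]  |A|=1993.9385
4. ⊥bis P1·P3 via (21.89,44.17): [(3.3525, 42.5302) (0, 42.2336) (0, 0) (56, 0) (56, 27.7401)]  |A|=1991.8626
5. ⊥bis P1·P4 via (14.75,31.995): [(22.4736, 37.1586) (0, 22.1339) (0, 0) (56, 0) (56, 27.7401)]  |A|=1754.1667
6. ⊥bis P1·P5 via (24.825,14.795): [(22.4736, 37.1586) (0, 22.1339) (0, 9.8464) (56, 21.0095) (56, 27.7401)]  |A|=890.2039
7. canonical 5-gon: [(22.4736, 37.1586) (0, 22.1339) (0, 9.8464) (56, 21.0095) (56, 27.7401)]
8. shoelace: 890.2039

Area of P1's cell: 890.2039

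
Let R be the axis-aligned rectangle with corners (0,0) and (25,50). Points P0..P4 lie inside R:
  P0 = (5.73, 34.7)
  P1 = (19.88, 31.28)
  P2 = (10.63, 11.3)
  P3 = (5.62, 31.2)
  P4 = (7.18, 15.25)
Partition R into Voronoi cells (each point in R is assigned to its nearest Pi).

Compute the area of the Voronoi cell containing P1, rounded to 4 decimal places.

1. box [0,25]×[0,50]: [(0, 0) (25, 0) (25, 50) (0, 50)]
2. ⊥bis P1·P0 via (12.805,32.99): [(4.8314, 0) (25, 0) (25, 50) (16.9163, 50)]  |A|=706.3076
3. ⊥bis P1·P2 via (15.255,21.29): [(10.5083, 23.4875) (25, 16.7784) (25, 50) (16.9163, 50)]  |A|=347.8786
4. ⊥bis P1·P3 via (12.75,31.24): [(12.7417, 32.7279) (12.7994, 22.4268) (25, 16.7784) (25, 50) (16.9163, 50)]  |A|=336.1086
5. ⊥bis P1·P4 via (13.53,23.265): [(12.7417, 32.7279) (12.7915, 23.8501) (17.1024, 20.4347) (25, 16.7784) (25, 50) (16.9163, 50)]  |A|=333.0544
6. canonical 6-gon: [(12.7417, 32.7279) (12.7915, 23.8501) (17.1024, 20.4347) (25, 16.7784) (25, 50) (16.9163, 50)]
7. shoelace: 333.0544

Area of P1's cell: 333.0544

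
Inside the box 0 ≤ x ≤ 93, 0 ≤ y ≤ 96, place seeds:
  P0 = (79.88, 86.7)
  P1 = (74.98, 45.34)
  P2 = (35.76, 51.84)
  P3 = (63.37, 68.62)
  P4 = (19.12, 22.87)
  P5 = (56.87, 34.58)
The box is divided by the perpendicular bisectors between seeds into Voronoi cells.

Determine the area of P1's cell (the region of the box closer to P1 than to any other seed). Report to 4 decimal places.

Area of P1's cell: 1243.8258

1. box [0,93]×[0,96]: [(0, 0) (93, 0) (93, 96) (0, 96)]
2. ⊥bis P1·P0 via (77.43,66.02): [(0, 75.1933) (0, 0) (93, 0) (93, 64.1754)]  |A|=6480.6434
3. ⊥bis P1·P2 via (55.37,48.59): [(58.6279, 68.2475) (47.3171, 0) (93, 0) (93, 64.1754)]  |A|=2661.7949
4. ⊥bis P1·P3 via (69.175,56.98): [(85.4068, 65.075) (55.642, 50.2309) (47.3171, 0) (93, 0) (93, 64.1754)]  |A|=2415.8258
5. ⊥bis P1·P4 via (47.05,34.105): [(85.4068, 65.075) (55.642, 50.2309) (51.2422, 23.6833) (60.7689, 0) (93, 0) (93, 64.1754)]  |A|=2256.5337
6. ⊥bis P1·P5 via (65.925,39.96): [(85.4068, 65.075) (58.867, 51.8393) (89.6671, 0) (93, 0) (93, 64.1754)]  |A|=1243.8258
7. canonical 5-gon: [(85.4068, 65.075) (58.867, 51.8393) (89.6671, 0) (93, 0) (93, 64.1754)]
8. shoelace: 1243.8258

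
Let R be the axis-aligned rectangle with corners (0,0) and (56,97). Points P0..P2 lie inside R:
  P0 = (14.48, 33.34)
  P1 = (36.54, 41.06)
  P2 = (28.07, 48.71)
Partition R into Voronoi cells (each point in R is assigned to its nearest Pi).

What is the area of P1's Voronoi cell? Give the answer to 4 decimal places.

1. box [0,56]×[0,97]: [(0, 0) (56, 0) (56, 97) (0, 97)]
2. ⊥bis P1·P0 via (25.51,37.2): [(38.5283, 0) (56, 0) (56, 97) (4.5827, 97)]  |A|=3341.1153
3. ⊥bis P1·P2 via (32.305,44.885): [(25.4692, 37.3165) (38.5283, 0) (56, 0) (56, 71.1199)]  |A|=1411.6632
4. canonical 4-gon: [(25.4692, 37.3165) (38.5283, 0) (56, 0) (56, 71.1199)]
5. shoelace: 1411.6632

Area of P1's cell: 1411.6632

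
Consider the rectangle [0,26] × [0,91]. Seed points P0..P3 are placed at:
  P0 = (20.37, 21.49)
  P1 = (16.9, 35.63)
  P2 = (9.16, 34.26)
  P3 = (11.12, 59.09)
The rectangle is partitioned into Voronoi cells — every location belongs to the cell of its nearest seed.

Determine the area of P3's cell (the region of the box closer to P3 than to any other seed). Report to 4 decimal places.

1. box [0,26]×[0,91]: [(0, 0) (26, 0) (26, 91) (0, 91)]
2. ⊥bis P3·P0 via (15.745,40.29): [(0, 36.4166) (26, 42.8128) (26, 91) (0, 91)]  |A|=1336.0178
3. ⊥bis P3·P1 via (14.01,47.36): [(0, 43.9083) (26, 50.3141) (26, 91) (0, 91)]  |A|=1141.1099
4. ⊥bis P3·P2 via (10.14,46.675): [(0, 47.4754) (10.9653, 46.6099) (26, 50.3141) (26, 91) (0, 91)]  |A|=1121.5524
5. canonical 5-gon: [(0, 47.4754) (10.9653, 46.6099) (26, 50.3141) (26, 91) (0, 91)]
6. shoelace: 1121.5524

Area of P3's cell: 1121.5524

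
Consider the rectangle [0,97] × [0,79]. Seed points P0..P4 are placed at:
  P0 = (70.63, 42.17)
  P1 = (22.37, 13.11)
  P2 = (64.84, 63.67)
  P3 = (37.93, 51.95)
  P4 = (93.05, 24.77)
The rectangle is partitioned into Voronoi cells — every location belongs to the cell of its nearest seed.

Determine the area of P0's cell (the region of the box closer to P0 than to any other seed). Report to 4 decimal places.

Area of P0's cell: 1319.1853

1. box [0,97]×[0,79]: [(0, 0) (97, 0) (97, 79) (0, 79)]
2. ⊥bis P0·P1 via (46.5,27.64): [(63.1436, 0) (97, 0) (97, 79) (15.5733, 79)]  |A|=4553.6831
3. ⊥bis P0·P2 via (67.735,52.92): [(36.3646, 44.4719) (63.1436, 0) (97, 0) (97, 60.8011)]  |A|=2596.1801
4. ⊥bis P0·P3 via (54.28,47.06): [(55.0075, 49.4925) (47.8175, 25.4521) (63.1436, 0) (97, 0) (97, 60.8011)]  |A|=2390.1382
5. ⊥bis P0·P4 via (81.84,33.47): [(55.0075, 49.4925) (47.8175, 25.4521) (59.9632, 5.2816) (97, 53.0037) (97, 60.8011)]  |A|=1319.1853
6. canonical 5-gon: [(55.0075, 49.4925) (47.8175, 25.4521) (59.9632, 5.2816) (97, 53.0037) (97, 60.8011)]
7. shoelace: 1319.1853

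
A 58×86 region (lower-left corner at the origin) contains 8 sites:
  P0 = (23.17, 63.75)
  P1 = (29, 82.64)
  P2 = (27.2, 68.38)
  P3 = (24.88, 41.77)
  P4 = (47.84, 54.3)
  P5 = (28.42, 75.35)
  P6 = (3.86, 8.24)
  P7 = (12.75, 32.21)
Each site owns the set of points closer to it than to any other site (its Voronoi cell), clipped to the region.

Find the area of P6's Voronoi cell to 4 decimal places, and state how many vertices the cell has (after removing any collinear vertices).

1. box [0,58]×[0,86]: [(0, 0) (58, 0) (58, 86) (0, 86)]
2. ⊥bis P6·P0 via (13.515,35.995): [(0, 40.6964) (0, 0) (58, 0) (58, 20.5202)]  |A|=1775.2818
3. ⊥bis P6·P1 via (16.43,45.44): [(0, 40.6964) (0, 0) (58, 0) (58, 20.5202)]  |A|=1775.2818
4. ⊥bis P6·P2 via (15.53,38.31): [(0, 40.6964) (0, 0) (58, 0) (58, 20.5202)]  |A|=1775.2818
5. ⊥bis P6·P3 via (14.37,25.005): [(0, 34.0136) (0, 0) (54.2567, 0)]  |A|=922.7314
6. ⊥bis P6·P4 via (25.85,31.27): [(0, 34.0136) (0, 0) (54.2567, 0)]  |A|=922.7314
7. ⊥bis P6·P5 via (16.14,41.795): [(0, 34.0136) (0, 0) (54.2567, 0)]  |A|=922.7314
8. ⊥bis P6·P7 via (8.305,20.225): [(41.8263, 7.7926) (0, 23.3052) (0, 0) (54.2567, 0)]  |A|=698.7849
9. canonical 4-gon: [(41.8263, 7.7926) (0, 23.3052) (0, 0) (54.2567, 0)]
10. shoelace: 698.7849

Area of P6's cell: 698.7849 (4 vertices)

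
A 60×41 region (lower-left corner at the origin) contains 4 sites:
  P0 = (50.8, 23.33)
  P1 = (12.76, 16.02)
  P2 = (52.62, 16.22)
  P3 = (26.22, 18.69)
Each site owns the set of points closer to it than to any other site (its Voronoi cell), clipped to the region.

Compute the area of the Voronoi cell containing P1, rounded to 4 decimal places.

Area of P1's cell: 773.5118

1. box [0,60]×[0,41]: [(0, 0) (60, 0) (60, 41) (0, 41)]
2. ⊥bis P1·P0 via (31.78,19.675): [(0, 0) (35.5609, 0) (27.6821, 41) (0, 41)]  |A|=1296.48
3. ⊥bis P1·P2 via (32.69,16.12): [(0, 0) (32.7709, 0) (32.6961, 14.9079) (27.6821, 41) (0, 41)]  |A|=1275.6836
4. ⊥bis P1·P3 via (19.49,17.355): [(0, 0) (22.9326, 0) (14.7996, 41) (0, 41)]  |A|=773.5118
5. canonical 4-gon: [(0, 0) (22.9326, 0) (14.7996, 41) (0, 41)]
6. shoelace: 773.5118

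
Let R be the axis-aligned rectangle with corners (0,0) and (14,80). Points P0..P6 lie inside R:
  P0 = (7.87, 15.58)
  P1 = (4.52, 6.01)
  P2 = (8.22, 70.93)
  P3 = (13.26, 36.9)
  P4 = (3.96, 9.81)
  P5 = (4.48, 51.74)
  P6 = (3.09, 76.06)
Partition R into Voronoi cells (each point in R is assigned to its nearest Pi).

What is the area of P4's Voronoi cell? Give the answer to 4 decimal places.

1. box [0,14]×[0,80]: [(0, 0) (14, 0) (14, 80) (0, 80)]
2. ⊥bis P4·P0 via (5.915,12.695): [(0, 16.7033) (0, 0) (14, 0) (14, 7.2163)]  |A|=167.4366
3. ⊥bis P4·P1 via (4.24,7.91): [(11.4157, 8.9675) (0, 16.7033) (0, 7.2852)]  |A|=53.7572
4. ⊥bis P4·P2 via (6.09,40.37): [(11.4157, 8.9675) (0, 16.7033) (0, 7.2852)]  |A|=53.7572
5. ⊥bis P4·P3 via (8.61,23.355): [(11.4157, 8.9675) (0, 16.7033) (0, 7.2852)]  |A|=53.7572
6. ⊥bis P4·P5 via (4.22,30.775): [(11.4157, 8.9675) (0, 16.7033) (0, 7.2852)]  |A|=53.7572
7. ⊥bis P4·P6 via (3.525,42.935): [(11.4157, 8.9675) (0, 16.7033) (0, 7.2852)]  |A|=53.7572
8. canonical 3-gon: [(11.4157, 8.9675) (0, 16.7033) (0, 7.2852)]
9. shoelace: 53.7572

Area of P4's cell: 53.7572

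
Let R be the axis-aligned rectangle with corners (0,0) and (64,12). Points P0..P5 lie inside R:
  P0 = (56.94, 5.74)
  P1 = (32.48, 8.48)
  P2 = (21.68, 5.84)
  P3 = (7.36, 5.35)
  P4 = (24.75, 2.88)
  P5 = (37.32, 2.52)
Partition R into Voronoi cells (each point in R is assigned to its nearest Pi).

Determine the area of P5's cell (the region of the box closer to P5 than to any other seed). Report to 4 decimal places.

Area of P5's cell: 132.3584

1. box [0,64]×[0,12]: [(0, 0) (64, 0) (64, 12) (0, 12)]
2. ⊥bis P5·P0 via (47.13,4.13): [(0, 0) (47.8078, 0) (45.8384, 12) (0, 12)]  |A|=561.8772
3. ⊥bis P5·P1 via (34.9,5.5): [(28.1273, 0) (47.8078, 0) (45.8384, 12) (42.9041, 12)]  |A|=135.6888
4. ⊥bis P5·P2 via (29.5,4.18): [(28.7138, 0.4763) (28.6127, 0) (47.8078, 0) (45.8384, 12) (42.9041, 12)]  |A|=135.5732
5. ⊥bis P5·P3 via (22.34,3.935): [(28.7138, 0.4763) (28.6127, 0) (47.8078, 0) (45.8384, 12) (42.9041, 12)]  |A|=135.5732
6. ⊥bis P5·P4 via (31.035,2.7): [(31.0251, 2.3532) (30.9577, 0) (47.8078, 0) (45.8384, 12) (42.9041, 12)]  |A|=132.3584
7. canonical 5-gon: [(31.0251, 2.3532) (30.9577, 0) (47.8078, 0) (45.8384, 12) (42.9041, 12)]
8. shoelace: 132.3584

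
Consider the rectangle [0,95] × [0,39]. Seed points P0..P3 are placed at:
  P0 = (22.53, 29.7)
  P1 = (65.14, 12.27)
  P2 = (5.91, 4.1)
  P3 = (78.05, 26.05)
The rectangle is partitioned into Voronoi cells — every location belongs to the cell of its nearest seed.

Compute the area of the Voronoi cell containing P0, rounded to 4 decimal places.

1. box [0,95]×[0,39]: [(0, 0) (95, 0) (95, 39) (0, 39)]
2. ⊥bis P0·P1 via (43.835,20.985): [(0, 0) (35.2509, 0) (51.2042, 39) (0, 39)]  |A|=1685.8744
3. ⊥bis P0·P2 via (14.22,16.9): [(0, 26.1319) (36.3002, 2.5651) (51.2042, 39) (0, 39)]  |A|=1166.3666
4. ⊥bis P0·P3 via (50.29,27.875): [(0, 26.1319) (36.3002, 2.5651) (50.9864, 38.4675) (51.0214, 39) (0, 39)]  |A|=1166.3179
5. canonical 5-gon: [(0, 26.1319) (36.3002, 2.5651) (50.9864, 38.4675) (51.0214, 39) (0, 39)]
6. shoelace: 1166.3179

Area of P0's cell: 1166.3179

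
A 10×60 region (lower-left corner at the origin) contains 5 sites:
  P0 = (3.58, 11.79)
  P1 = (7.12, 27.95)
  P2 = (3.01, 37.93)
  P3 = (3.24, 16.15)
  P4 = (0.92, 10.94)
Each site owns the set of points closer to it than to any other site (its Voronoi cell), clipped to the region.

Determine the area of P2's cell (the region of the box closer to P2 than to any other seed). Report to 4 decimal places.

1. box [0,10]×[0,60]: [(0, 0) (10, 0) (10, 60) (0, 60)]
2. ⊥bis P2·P0 via (3.295,24.86): [(0, 24.7882) (10, 25.0062) (10, 60) (0, 60)]  |A|=351.0282
3. ⊥bis P2·P1 via (5.065,32.94): [(0, 30.8541) (10, 34.9723) (10, 60) (0, 60)]  |A|=270.8677
4. ⊥bis P2·P3 via (3.125,27.04): [(0, 30.8541) (10, 34.9723) (10, 60) (0, 60)]  |A|=270.8677
5. ⊥bis P2·P4 via (1.965,24.435): [(0, 30.8541) (10, 34.9723) (10, 60) (0, 60)]  |A|=270.8677
6. canonical 4-gon: [(0, 30.8541) (10, 34.9723) (10, 60) (0, 60)]
7. shoelace: 270.8677

Area of P2's cell: 270.8677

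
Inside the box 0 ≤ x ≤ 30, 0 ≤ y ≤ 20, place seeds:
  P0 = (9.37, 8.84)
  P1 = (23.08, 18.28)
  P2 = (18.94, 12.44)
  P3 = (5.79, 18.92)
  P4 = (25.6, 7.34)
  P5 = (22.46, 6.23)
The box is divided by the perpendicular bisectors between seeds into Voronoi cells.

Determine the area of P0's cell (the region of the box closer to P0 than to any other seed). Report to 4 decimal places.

1. box [0,30]×[0,20]: [(0, 0) (30, 0) (30, 20) (0, 20)]
2. ⊥bis P0·P1 via (16.225,13.56): [(0, 0) (25.5617, 0) (11.7907, 20) (0, 20)]  |A|=373.5247
3. ⊥bis P0·P2 via (14.155,10.64): [(0, 0) (18.1575, 0) (10.634, 20) (0, 20)]  |A|=287.915
4. ⊥bis P0·P3 via (7.58,13.88): [(0, 11.1879) (0, 0) (18.1575, 0) (12.3049, 15.5581)]  |A|=210.0813
5. ⊥bis P0·P4 via (17.485,8.09): [(0, 11.1879) (0, 0) (16.7373, 0) (17.0174, 3.0307) (12.3049, 15.5581)]  |A|=207.9292
6. ⊥bis P0·P5 via (15.915,7.535): [(0, 11.1879) (0, 0) (14.4126, 0) (15.7099, 6.5065) (12.3049, 15.5581)]  |A|=197.8982
7. canonical 5-gon: [(0, 11.1879) (0, 0) (14.4126, 0) (15.7099, 6.5065) (12.3049, 15.5581)]
8. shoelace: 197.8982

Area of P0's cell: 197.8982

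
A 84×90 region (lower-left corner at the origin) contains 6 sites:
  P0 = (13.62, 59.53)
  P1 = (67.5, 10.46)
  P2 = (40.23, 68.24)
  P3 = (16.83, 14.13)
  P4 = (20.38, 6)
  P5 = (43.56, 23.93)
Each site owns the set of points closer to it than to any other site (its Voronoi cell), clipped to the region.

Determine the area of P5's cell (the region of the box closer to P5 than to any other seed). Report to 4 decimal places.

1. box [0,84]×[0,90]: [(0, 0) (84, 0) (84, 90) (0, 90)]
2. ⊥bis P5·P0 via (28.59,41.73): [(0, 17.6855) (0, 0) (84, 0) (84, 88.3304)]  |A|=4452.6687
3. ⊥bis P5·P1 via (55.53,17.195): [(0, 17.6855) (0, 0) (45.8551, 0) (84, 67.7942) (84, 88.3304)]  |A|=3159.667
4. ⊥bis P5·P2 via (41.895,46.085): [(32.9708, 45.4143) (0, 17.6855) (0, 0) (45.8551, 0) (73.1049, 48.4305)]  |A|=2263.5528
5. ⊥bis P5·P3 via (30.195,19.03): [(32.9708, 45.4143) (23.4556, 37.4119) (37.172, 0) (45.8551, 0) (73.1049, 48.4305)]  |A|=1360.803
6. ⊥bis P5·P4 via (31.97,14.965): [(32.9708, 45.4143) (23.4556, 37.4119) (31.4289, 15.6646) (43.5456, 0) (45.8551, 0) (73.1049, 48.4305)]  |A|=1310.8827
7. canonical 6-gon: [(32.9708, 45.4143) (23.4556, 37.4119) (31.4289, 15.6646) (43.5456, 0) (45.8551, 0) (73.1049, 48.4305)]
8. shoelace: 1310.8827

Area of P5's cell: 1310.8827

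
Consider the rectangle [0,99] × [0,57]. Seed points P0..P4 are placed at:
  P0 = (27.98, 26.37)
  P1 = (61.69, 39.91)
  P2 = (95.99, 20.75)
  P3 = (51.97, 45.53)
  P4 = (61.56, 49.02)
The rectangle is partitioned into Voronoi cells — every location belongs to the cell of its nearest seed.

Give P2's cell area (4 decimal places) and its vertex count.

1. box [0,99]×[0,57]: [(0, 0) (99, 0) (99, 57) (0, 57)]
2. ⊥bis P2·P0 via (61.985,23.56): [(60.0381, 0) (99, 0) (99, 57) (64.7483, 57)]  |A|=2086.5867
3. ⊥bis P2·P1 via (78.84,30.33): [(61.8976, 0) (99, 0) (99, 57) (93.7379, 57)]  |A|=1207.3876
4. ⊥bis P2·P3 via (73.98,33.14): [(61.8976, 0) (99, 0) (99, 57) (93.7379, 57)]  |A|=1207.3876
5. ⊥bis P2·P4 via (78.775,34.885): [(86.9376, 44.8262) (61.8976, 0) (99, 0) (99, 57) (96.9333, 57)]  |A|=1187.9373
6. canonical 5-gon: [(86.9376, 44.8262) (61.8976, 0) (99, 0) (99, 57) (96.9333, 57)]
7. shoelace: 1187.9373

Area of P2's cell: 1187.9373 (5 vertices)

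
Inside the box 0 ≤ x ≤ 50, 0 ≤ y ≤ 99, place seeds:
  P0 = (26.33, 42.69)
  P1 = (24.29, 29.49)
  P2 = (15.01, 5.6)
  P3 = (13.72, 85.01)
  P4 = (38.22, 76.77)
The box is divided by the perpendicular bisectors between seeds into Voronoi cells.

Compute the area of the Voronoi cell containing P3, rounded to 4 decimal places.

1. box [0,50]×[0,99]: [(0, 0) (50, 0) (50, 99) (0, 99)]
2. ⊥bis P3·P0 via (20.025,63.85): [(0, 57.8832) (50, 72.7816) (50, 99) (0, 99)]  |A|=1683.3805
3. ⊥bis P3·P1 via (19.005,57.25): [(0, 57.8832) (50, 72.7816) (50, 99) (0, 99)]  |A|=1683.3805
4. ⊥bis P3·P2 via (14.365,45.305): [(0, 57.8832) (50, 72.7816) (50, 99) (0, 99)]  |A|=1683.3805
5. ⊥bis P3·P4 via (25.97,80.89): [(0, 57.8832) (20.2628, 63.9209) (32.0609, 99) (0, 99)]  |A|=978.9053
6. canonical 4-gon: [(0, 57.8832) (20.2628, 63.9209) (32.0609, 99) (0, 99)]
7. shoelace: 978.9053

Area of P3's cell: 978.9053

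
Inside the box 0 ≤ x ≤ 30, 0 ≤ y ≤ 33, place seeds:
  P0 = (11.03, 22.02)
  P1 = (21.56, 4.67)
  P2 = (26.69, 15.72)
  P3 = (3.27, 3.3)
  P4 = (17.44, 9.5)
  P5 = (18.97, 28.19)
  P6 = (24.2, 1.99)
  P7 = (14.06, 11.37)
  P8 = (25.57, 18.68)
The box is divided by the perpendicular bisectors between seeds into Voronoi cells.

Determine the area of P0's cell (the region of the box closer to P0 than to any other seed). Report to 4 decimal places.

1. box [0,30]×[0,33]: [(0, 0) (30, 0) (30, 33) (0, 33)]
2. ⊥bis P0·P1 via (16.295,13.345): [(0, 3.4553) (30, 21.6628) (30, 33) (0, 33)]  |A|=613.2287
3. ⊥bis P0·P2 via (18.86,18.87): [(0, 3.4553) (16.7479, 13.6199) (24.5445, 33) (0, 33)]  |A|=485.2433
4. ⊥bis P0·P3 via (7.15,12.66): [(0, 15.6239) (11.9131, 10.6856) (16.7479, 13.6199) (24.5445, 33) (0, 33)]  |A|=412.7604
5. ⊥bis P0·P4 via (14.235,15.76): [(0, 15.6239) (7.7192, 12.424) (18.484, 17.9354) (24.5445, 33) (0, 33)]  |A|=383.961
6. ⊥bis P0·P5 via (15,25.105): [(0, 15.6239) (7.7192, 12.424) (18.484, 17.9354) (19.196, 19.7053) (8.865, 33) (0, 33)]  |A|=279.7334
7. ⊥bis P0·P6 via (17.615,12.005): [(0, 15.6239) (7.7192, 12.424) (18.484, 17.9354) (19.196, 19.7053) (8.865, 33) (0, 33)]  |A|=279.7334
8. ⊥bis P0·P7 via (12.545,16.695): [(0, 15.6239) (3.5735, 14.1426) (18.6881, 18.4428) (19.196, 19.7053) (8.865, 33) (0, 33)]  |A|=255.6642
9. ⊥bis P0·P8 via (18.3,20.35): [(0, 15.6239) (3.5735, 14.1426) (17.8041, 18.1913) (18.3901, 20.7423) (8.865, 33) (0, 33)]  |A|=253.8382
10. canonical 6-gon: [(0, 15.6239) (3.5735, 14.1426) (17.8041, 18.1913) (18.3901, 20.7423) (8.865, 33) (0, 33)]
11. shoelace: 253.8382

Area of P0's cell: 253.8382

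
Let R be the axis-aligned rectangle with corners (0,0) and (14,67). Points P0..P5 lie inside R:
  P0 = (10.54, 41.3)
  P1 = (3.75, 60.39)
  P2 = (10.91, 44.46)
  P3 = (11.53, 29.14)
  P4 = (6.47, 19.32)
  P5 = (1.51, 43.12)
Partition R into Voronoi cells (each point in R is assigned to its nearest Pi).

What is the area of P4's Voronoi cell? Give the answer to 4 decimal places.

Area of P4's cell: 353.6477

1. box [0,14]×[0,67]: [(0, 0) (14, 0) (14, 67) (0, 67)]
2. ⊥bis P4·P0 via (8.505,30.31): [(0, 31.8849) (0, 0) (14, 0) (14, 29.2925)]  |A|=428.2415
3. ⊥bis P4·P1 via (5.11,39.855): [(0, 31.8849) (0, 0) (14, 0) (14, 29.2925)]  |A|=428.2415
4. ⊥bis P4·P2 via (8.69,31.89): [(0, 31.8849) (0, 0) (14, 0) (14, 29.2925)]  |A|=428.2415
5. ⊥bis P4·P3 via (9,24.23): [(0, 28.8675) (0, 0) (14, 0) (14, 21.6536)]  |A|=353.6477
6. ⊥bis P4·P5 via (3.99,31.22): [(0, 28.8675) (0, 0) (14, 0) (14, 21.6536)]  |A|=353.6477
7. canonical 4-gon: [(0, 28.8675) (0, 0) (14, 0) (14, 21.6536)]
8. shoelace: 353.6477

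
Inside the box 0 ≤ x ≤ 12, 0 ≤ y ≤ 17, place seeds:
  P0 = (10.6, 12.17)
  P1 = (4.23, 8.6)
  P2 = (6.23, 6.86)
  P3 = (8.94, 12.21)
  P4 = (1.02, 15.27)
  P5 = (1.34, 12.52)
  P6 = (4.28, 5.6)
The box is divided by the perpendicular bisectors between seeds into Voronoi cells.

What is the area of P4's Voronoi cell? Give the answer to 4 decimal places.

1. box [0,12]×[0,17]: [(0, 0) (12, 0) (12, 17) (0, 17)]
2. ⊥bis P4·P0 via (5.81,13.72): [(0, 0) (1.3703, 0) (6.8714, 17) (0, 17)]  |A|=70.0546
3. ⊥bis P4·P1 via (2.625,11.935): [(0, 10.6717) (5.7133, 13.4213) (6.8714, 17) (0, 17)]  |A|=30.3732
4. ⊥bis P4·P2 via (3.625,11.065): [(0, 10.6717) (5.7133, 13.4213) (6.8714, 17) (0, 17)]  |A|=30.3732
5. ⊥bis P4·P3 via (4.98,13.74): [(0, 10.6717) (4.6612, 12.915) (6.2395, 17) (0, 17)]  |A|=27.4933
6. ⊥bis P4·P5 via (1.18,13.895): [(0, 13.7577) (5.2216, 14.3653) (6.2395, 17) (0, 17)]  |A|=16.6847
7. ⊥bis P4·P6 via (2.65,10.435): [(0, 13.7577) (5.2216, 14.3653) (6.2395, 17) (0, 17)]  |A|=16.6847
8. canonical 4-gon: [(0, 13.7577) (5.2216, 14.3653) (6.2395, 17) (0, 17)]
9. shoelace: 16.6847

Area of P4's cell: 16.6847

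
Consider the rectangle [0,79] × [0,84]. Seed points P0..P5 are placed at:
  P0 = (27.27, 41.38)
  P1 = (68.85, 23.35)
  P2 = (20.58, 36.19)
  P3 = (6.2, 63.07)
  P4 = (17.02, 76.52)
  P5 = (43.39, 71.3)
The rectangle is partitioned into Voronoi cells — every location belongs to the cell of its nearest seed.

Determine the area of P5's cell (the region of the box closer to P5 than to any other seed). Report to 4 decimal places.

1. box [0,79]×[0,84]: [(0, 0) (79, 0) (79, 84) (0, 84)]
2. ⊥bis P5·P0 via (35.33,56.34): [(0, 75.3747) (79, 32.8119) (79, 84) (0, 84)]  |A|=2362.627
3. ⊥bis P5·P1 via (56.12,47.325): [(0, 75.3747) (54.0765, 46.24) (79, 59.4736) (79, 84) (0, 84)]  |A|=2030.3757
4. ⊥bis P5·P2 via (31.985,53.745): [(0, 75.3747) (54.0765, 46.24) (79, 59.4736) (79, 84) (0, 84)]  |A|=2030.3757
5. ⊥bis P5·P3 via (24.795,67.185): [(26.0937, 61.3162) (54.0765, 46.24) (79, 59.4736) (79, 84) (21.0739, 84)]  |A|=1678.8252
6. ⊥bis P5·P4 via (30.205,73.91): [(27.5561, 60.5284) (54.0765, 46.24) (79, 59.4736) (79, 84) (32.2023, 84)]  |A|=1533.6157
7. canonical 5-gon: [(27.5561, 60.5284) (54.0765, 46.24) (79, 59.4736) (79, 84) (32.2023, 84)]
8. shoelace: 1533.6157

Area of P5's cell: 1533.6157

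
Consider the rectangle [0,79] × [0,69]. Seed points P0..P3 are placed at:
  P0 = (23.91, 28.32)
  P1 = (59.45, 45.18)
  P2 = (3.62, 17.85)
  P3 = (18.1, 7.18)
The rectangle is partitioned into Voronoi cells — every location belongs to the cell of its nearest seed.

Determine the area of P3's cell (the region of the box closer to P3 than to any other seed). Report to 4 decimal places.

1. box [0,79]×[0,69]: [(0, 0) (79, 0) (79, 69) (0, 69)]
2. ⊥bis P3·P0 via (21.005,17.75): [(0, 23.5229) (0, 0) (79, 0) (79, 1.811)]  |A|=1000.688
3. ⊥bis P3·P1 via (38.775,26.18): [(55.1446, 8.3673) (0, 23.5229) (0, 0) (62.834, 0)]  |A|=911.4548
4. ⊥bis P3·P2 via (10.86,12.515): [(55.1446, 8.3673) (15.7764, 19.187) (1.638, 0) (62.834, 0)]  |A|=710.1872
5. canonical 4-gon: [(55.1446, 8.3673) (15.7764, 19.187) (1.638, 0) (62.834, 0)]
6. shoelace: 710.1872

Area of P3's cell: 710.1872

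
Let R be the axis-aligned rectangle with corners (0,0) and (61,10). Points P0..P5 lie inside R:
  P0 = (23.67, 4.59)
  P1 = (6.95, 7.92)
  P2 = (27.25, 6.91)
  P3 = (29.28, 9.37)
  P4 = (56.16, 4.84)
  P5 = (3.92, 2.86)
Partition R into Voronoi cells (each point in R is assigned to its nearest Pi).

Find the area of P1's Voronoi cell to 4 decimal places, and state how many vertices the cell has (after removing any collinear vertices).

Area of P1's cell: 88.2406 (4 vertices)

1. box [0,61]×[0,10]: [(0, 0) (61, 0) (61, 10) (0, 10)]
2. ⊥bis P1·P0 via (15.31,6.255): [(0, 0) (14.0642, 0) (16.0559, 10) (0, 10)]  |A|=150.6005
3. ⊥bis P1·P2 via (17.1,7.415): [(0, 0) (14.0642, 0) (16.0559, 10) (0, 10)]  |A|=150.6005
4. ⊥bis P1·P3 via (18.115,8.645): [(0, 0) (14.0642, 0) (16.0559, 10) (0, 10)]  |A|=150.6005
5. ⊥bis P1·P4 via (31.555,6.38): [(0, 0) (14.0642, 0) (16.0559, 10) (0, 10)]  |A|=150.6005
6. ⊥bis P1·P5 via (5.435,5.39): [(0, 8.6446) (14.1039, 0.199) (16.0559, 10) (0, 10)]  |A|=88.2406
7. canonical 4-gon: [(0, 8.6446) (14.1039, 0.199) (16.0559, 10) (0, 10)]
8. shoelace: 88.2406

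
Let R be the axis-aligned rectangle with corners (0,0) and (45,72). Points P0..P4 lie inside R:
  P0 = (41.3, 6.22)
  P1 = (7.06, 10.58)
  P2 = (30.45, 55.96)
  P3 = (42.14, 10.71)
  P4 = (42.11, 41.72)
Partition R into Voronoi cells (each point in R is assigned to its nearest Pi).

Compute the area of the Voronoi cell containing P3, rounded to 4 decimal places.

1. box [0,45]×[0,72]: [(0, 0) (45, 0) (45, 72) (0, 72)]
2. ⊥bis P3·P0 via (41.72,8.465): [(0, 16.2701) (45, 7.8514) (45, 72) (0, 72)]  |A|=2697.2674
3. ⊥bis P3·P1 via (24.6,10.645): [(24.5962, 11.6686) (45, 7.8514) (45, 72) (24.3726, 72)]  |A|=1276.6772
4. ⊥bis P3·P2 via (36.295,33.335): [(24.5272, 30.2949) (24.5962, 11.6686) (45, 7.8514) (45, 35.5839)]  |A|=473.7732
5. ⊥bis P3·P4 via (42.125,26.215): [(24.5424, 26.198) (24.5962, 11.6686) (45, 7.8514) (45, 26.2178)]  |A|=335.9917
6. canonical 4-gon: [(24.5424, 26.198) (24.5962, 11.6686) (45, 7.8514) (45, 26.2178)]
7. shoelace: 335.9917

Area of P3's cell: 335.9917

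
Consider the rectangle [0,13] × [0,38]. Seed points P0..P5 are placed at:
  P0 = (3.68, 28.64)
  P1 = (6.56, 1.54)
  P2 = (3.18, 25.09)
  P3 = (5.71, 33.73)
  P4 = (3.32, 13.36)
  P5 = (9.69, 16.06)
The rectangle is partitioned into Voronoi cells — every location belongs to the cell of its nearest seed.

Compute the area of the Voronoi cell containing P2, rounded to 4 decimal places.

1. box [0,13]×[0,38]: [(0, 0) (13, 0) (13, 38) (0, 38)]
2. ⊥bis P2·P0 via (3.43,26.865): [(0, 27.3481) (0, 0) (13, 0) (13, 25.5171)]  |A|=343.6239
3. ⊥bis P2·P1 via (4.87,13.315): [(0, 27.3481) (0, 12.616) (13, 14.4819) (13, 25.5171)]  |A|=167.4876
4. ⊥bis P2·P3 via (4.445,29.41): [(0, 27.3481) (0, 12.616) (13, 14.4819) (13, 25.5171)]  |A|=167.4876
5. ⊥bis P2·P4 via (3.25,19.225): [(0, 27.3481) (0, 19.1862) (13, 19.3414) (13, 25.5171)]  |A|=93.1946
6. ⊥bis P2·P5 via (6.435,20.575): [(0, 27.3481) (0, 19.1862) (4.5845, 19.2409) (13, 25.3079) (13, 25.5171)]  |A|=68.0889
7. canonical 5-gon: [(0, 27.3481) (0, 19.1862) (4.5845, 19.2409) (13, 25.3079) (13, 25.5171)]
8. shoelace: 68.0889

Area of P2's cell: 68.0889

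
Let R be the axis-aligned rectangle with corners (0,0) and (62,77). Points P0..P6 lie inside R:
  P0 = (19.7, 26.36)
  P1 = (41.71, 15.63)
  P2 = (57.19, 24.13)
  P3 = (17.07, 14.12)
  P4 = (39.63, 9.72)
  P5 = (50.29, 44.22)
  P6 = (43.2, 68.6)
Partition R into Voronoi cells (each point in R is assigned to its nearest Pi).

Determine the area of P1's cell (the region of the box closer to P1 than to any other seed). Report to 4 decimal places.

1. box [0,62]×[0,77]: [(0, 0) (62, 0) (62, 77) (0, 77)]
2. ⊥bis P1·P0 via (30.705,20.995): [(20.4698, 0) (62, 0) (62, 77) (58.0078, 77)]  |A|=1752.6134
3. ⊥bis P1·P2 via (49.45,19.88): [(39.2327, 38.4875) (20.4698, 0) (60.366, 0)]  |A|=767.7527
4. ⊥bis P1·P3 via (29.39,14.875): [(39.2327, 38.4875) (29.2037, 17.9154) (30.3016, 0) (60.366, 0)]  |A|=679.6828
5. ⊥bis P1·P4 via (40.67,12.675): [(56.4571, 7.1188) (39.2327, 38.4875) (29.2037, 17.9154) (29.2791, 16.684)]  |A|=350.8432
6. ⊥bis P1·P5 via (46,29.925): [(56.4571, 7.1188) (43.5268, 30.6672) (36.4549, 32.7895) (29.2037, 17.9154) (29.2791, 16.684)]  |A|=327.7479
7. ⊥bis P1·P6 via (42.455,42.115): [(56.4571, 7.1188) (43.5268, 30.6672) (36.4549, 32.7895) (29.2037, 17.9154) (29.2791, 16.684)]  |A|=327.7479
8. canonical 5-gon: [(56.4571, 7.1188) (43.5268, 30.6672) (36.4549, 32.7895) (29.2037, 17.9154) (29.2791, 16.684)]
9. shoelace: 327.7479

Area of P1's cell: 327.7479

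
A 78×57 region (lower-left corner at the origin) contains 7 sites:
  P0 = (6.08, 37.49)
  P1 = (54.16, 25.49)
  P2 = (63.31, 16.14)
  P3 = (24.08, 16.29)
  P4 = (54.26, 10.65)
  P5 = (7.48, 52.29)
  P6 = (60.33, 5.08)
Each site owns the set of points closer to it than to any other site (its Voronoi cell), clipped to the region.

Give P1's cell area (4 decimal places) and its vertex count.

Area of P1's cell: 1375.9620 (7 vertices)

1. box [0,78]×[0,57]: [(0, 0) (78, 0) (78, 57) (0, 57)]
2. ⊥bis P1·P0 via (30.12,31.49): [(22.2606, 0) (78, 0) (78, 57) (36.4869, 57)]  |A|=2771.6966
3. ⊥bis P1·P2 via (58.735,20.815): [(22.2606, 0) (37.465, 0) (78, 39.6679) (78, 57) (36.4869, 57)]  |A|=1967.7277
4. ⊥bis P1·P3 via (39.12,20.89): [(32.7073, 41.8566) (43.6562, 6.0587) (78, 39.6679) (78, 57) (36.4869, 57)]  |A|=1505.542
5. ⊥bis P1·P4 via (54.21,18.07): [(32.7073, 41.8566) (40.0118, 17.9743) (55.9419, 18.0817) (78, 39.6679) (78, 57) (36.4869, 57)]  |A|=1410.4376
6. ⊥bis P1·P5 via (30.82,38.89): [(32.849, 42.424) (32.7073, 41.8566) (40.0118, 17.9743) (55.9419, 18.0817) (78, 39.6679) (78, 57) (41.2173, 57)]  |A|=1375.962
7. ⊥bis P1·P6 via (57.245,15.285): [(32.849, 42.424) (32.7073, 41.8566) (40.0118, 17.9743) (55.9419, 18.0817) (78, 39.6679) (78, 57) (41.2173, 57)]  |A|=1375.962
8. canonical 7-gon: [(32.849, 42.424) (32.7073, 41.8566) (40.0118, 17.9743) (55.9419, 18.0817) (78, 39.6679) (78, 57) (41.2173, 57)]
9. shoelace: 1375.962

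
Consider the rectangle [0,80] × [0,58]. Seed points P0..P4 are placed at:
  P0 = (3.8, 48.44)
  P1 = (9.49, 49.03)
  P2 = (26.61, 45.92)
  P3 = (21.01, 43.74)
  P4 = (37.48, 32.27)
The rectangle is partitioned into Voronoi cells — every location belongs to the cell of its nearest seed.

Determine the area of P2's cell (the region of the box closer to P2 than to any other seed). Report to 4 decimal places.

Area of P2's cell: 416.9620

1. box [0,80]×[0,58]: [(0, 0) (80, 0) (80, 58) (0, 58)]
2. ⊥bis P2·P0 via (15.205,47.18): [(9.9927, 0) (80, 0) (80, 58) (16.4004, 58)]  |A|=3874.6023
3. ⊥bis P2·P1 via (18.05,47.475): [(10.8725, 7.9643) (9.9927, 0) (80, 0) (80, 58) (19.962, 58)]  |A|=3785.499
4. ⊥bis P2·P3 via (23.81,44.83): [(19.5551, 55.7601) (41.2617, 0) (80, 0) (80, 58) (19.962, 58)]  |A|=2900.169
5. ⊥bis P2·P4 via (32.045,39.095): [(19.5551, 55.7601) (27.463, 35.4462) (55.7849, 58) (19.962, 58)]  |A|=416.962
6. canonical 4-gon: [(19.5551, 55.7601) (27.463, 35.4462) (55.7849, 58) (19.962, 58)]
7. shoelace: 416.962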